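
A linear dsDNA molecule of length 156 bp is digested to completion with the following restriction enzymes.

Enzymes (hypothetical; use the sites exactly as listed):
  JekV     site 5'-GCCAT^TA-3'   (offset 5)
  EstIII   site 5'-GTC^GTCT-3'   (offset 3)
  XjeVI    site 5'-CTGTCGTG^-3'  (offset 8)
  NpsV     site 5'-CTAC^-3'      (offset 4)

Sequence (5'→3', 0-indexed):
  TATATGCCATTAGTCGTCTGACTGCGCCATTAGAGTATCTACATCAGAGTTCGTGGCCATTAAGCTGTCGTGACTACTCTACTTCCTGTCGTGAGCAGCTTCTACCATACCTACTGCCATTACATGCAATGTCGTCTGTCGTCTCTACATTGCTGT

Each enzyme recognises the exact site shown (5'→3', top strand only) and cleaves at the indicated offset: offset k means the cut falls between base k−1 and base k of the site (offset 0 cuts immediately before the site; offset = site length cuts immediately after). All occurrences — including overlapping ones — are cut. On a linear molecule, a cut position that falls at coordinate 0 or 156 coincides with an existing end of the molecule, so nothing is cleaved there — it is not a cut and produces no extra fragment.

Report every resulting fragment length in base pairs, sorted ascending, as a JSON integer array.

Scan for sites:
  JekV GCCATTA/5: at [5, 25, 55, 115] ⇒ [10, 30, 60, 120]
  EstIII GTCGTCT/3: at [12, 130, 137] ⇒ [15, 133, 140]
  XjeVI CTGTCGTG/8: at [64, 85] ⇒ [72, 93]
  NpsV CTAC/4: at [38, 73, 78, 101, 110, 144] ⇒ [42, 77, 82, 105, 114, 148]

All cut coordinates (distinct, sorted): [10, 15, 30, 42, 60, 72, 77, 82, 93, 105, 114, 120, 133, 140, 148]

Fragment lengths:
  [0,10): 10 bp
  [10,15): 5 bp
  [15,30): 15 bp
  [30,42): 12 bp
  [42,60): 18 bp
  [60,72): 12 bp
  [72,77): 5 bp
  [77,82): 5 bp
  [82,93): 11 bp
  [93,105): 12 bp
  [105,114): 9 bp
  [114,120): 6 bp
  [120,133): 13 bp
  [133,140): 7 bp
  [140,148): 8 bp
  [148,156): 8 bp

[5,5,5,6,7,8,8,9,10,11,12,12,12,13,15,18]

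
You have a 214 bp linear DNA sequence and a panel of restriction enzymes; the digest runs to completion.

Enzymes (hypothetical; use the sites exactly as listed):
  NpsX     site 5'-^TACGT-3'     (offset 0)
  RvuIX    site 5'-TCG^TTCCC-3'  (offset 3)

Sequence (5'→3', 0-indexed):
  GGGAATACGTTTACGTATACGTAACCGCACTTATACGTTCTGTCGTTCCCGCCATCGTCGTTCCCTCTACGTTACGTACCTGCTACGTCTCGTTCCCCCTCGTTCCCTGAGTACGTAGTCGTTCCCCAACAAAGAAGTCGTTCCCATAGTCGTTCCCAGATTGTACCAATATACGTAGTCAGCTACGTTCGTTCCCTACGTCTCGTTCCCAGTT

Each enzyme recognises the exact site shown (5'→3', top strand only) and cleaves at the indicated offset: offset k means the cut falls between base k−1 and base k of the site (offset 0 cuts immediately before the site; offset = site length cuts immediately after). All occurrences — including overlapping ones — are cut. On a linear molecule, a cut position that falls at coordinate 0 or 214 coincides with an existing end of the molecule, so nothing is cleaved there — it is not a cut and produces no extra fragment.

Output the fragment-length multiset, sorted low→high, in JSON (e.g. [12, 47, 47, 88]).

Scan for sites:
  NpsX TACGT/0: at [5, 11, 17, 33, 67, 72, 83, 111, 171, 183, 196] ⇒ [5, 11, 17, 33, 67, 72, 83, 111, 171, 183, 196]
  RvuIX TCGTTCCC/3: at [42, 57, 89, 99, 118, 137, 149, 188, 202] ⇒ [45, 60, 92, 102, 121, 140, 152, 191, 205]

All cut coordinates (distinct, sorted): [5, 11, 17, 33, 45, 60, 67, 72, 83, 92, 102, 111, 121, 140, 152, 171, 183, 191, 196, 205]

Fragments:
  [0,5): 5 bp
  [5,11): 6 bp
  [11,17): 6 bp
  [17,33): 16 bp
  [33,45): 12 bp
  [45,60): 15 bp
  [60,67): 7 bp
  [67,72): 5 bp
  [72,83): 11 bp
  [83,92): 9 bp
  [92,102): 10 bp
  [102,111): 9 bp
  [111,121): 10 bp
  [121,140): 19 bp
  [140,152): 12 bp
  [152,171): 19 bp
  [171,183): 12 bp
  [183,191): 8 bp
  [191,196): 5 bp
  [196,205): 9 bp
  [205,214): 9 bp

[5,5,5,6,6,7,8,9,9,9,9,10,10,11,12,12,12,15,16,19,19]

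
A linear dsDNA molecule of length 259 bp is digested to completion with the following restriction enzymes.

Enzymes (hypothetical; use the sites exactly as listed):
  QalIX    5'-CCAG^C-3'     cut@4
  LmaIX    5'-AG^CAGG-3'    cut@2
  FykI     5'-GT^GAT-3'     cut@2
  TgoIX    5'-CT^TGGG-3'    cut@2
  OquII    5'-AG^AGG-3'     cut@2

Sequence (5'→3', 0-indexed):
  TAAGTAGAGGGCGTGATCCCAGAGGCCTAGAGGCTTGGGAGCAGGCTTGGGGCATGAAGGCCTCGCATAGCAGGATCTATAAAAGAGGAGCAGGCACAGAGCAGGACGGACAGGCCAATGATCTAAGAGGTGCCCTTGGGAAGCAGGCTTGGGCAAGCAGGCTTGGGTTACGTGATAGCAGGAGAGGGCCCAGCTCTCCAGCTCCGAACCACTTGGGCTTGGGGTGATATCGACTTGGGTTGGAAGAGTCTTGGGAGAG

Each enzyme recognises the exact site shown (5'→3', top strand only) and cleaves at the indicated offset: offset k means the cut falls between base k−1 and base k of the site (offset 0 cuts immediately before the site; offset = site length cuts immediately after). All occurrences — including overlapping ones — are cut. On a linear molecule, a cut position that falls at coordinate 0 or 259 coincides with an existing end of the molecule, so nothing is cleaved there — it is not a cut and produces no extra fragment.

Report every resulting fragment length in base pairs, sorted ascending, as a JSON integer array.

[5,5,5,6,6,6,6,6,6,6,7,7,7,8,8,8,8,8,9,9,10,10,11,12,15,16,23,26]

Scan for sites:
  QalIX CCAGC/4: at [189, 197] ⇒ [193, 201]
  LmaIX AGCAGG/2: at [39, 68, 88, 99, 141, 155, 176] ⇒ [41, 70, 90, 101, 143, 157, 178]
  FykI GTGAT/2: at [12, 171, 223] ⇒ [14, 173, 225]
  TgoIX CTTGGG/2: at [33, 45, 134, 147, 161, 211, 217, 233, 249] ⇒ [35, 47, 136, 149, 163, 213, 219, 235, 251]
  OquII AGAGG/2: at [5, 20, 28, 83, 125, 182] ⇒ [7, 22, 30, 85, 127, 184]

Pooled cuts: [7, 14, 22, 30, 35, 41, 47, 70, 85, 90, 101, 127, 136, 143, 149, 157, 163, 173, 178, 184, 193, 201, 213, 219, 225, 235, 251]

Fragment lengths:
  [0,7): 7 bp
  [7,14): 7 bp
  [14,22): 8 bp
  [22,30): 8 bp
  [30,35): 5 bp
  [35,41): 6 bp
  [41,47): 6 bp
  [47,70): 23 bp
  [70,85): 15 bp
  [85,90): 5 bp
  [90,101): 11 bp
  [101,127): 26 bp
  [127,136): 9 bp
  [136,143): 7 bp
  [143,149): 6 bp
  [149,157): 8 bp
  [157,163): 6 bp
  [163,173): 10 bp
  [173,178): 5 bp
  [178,184): 6 bp
  [184,193): 9 bp
  [193,201): 8 bp
  [201,213): 12 bp
  [213,219): 6 bp
  [219,225): 6 bp
  [225,235): 10 bp
  [235,251): 16 bp
  [251,259): 8 bp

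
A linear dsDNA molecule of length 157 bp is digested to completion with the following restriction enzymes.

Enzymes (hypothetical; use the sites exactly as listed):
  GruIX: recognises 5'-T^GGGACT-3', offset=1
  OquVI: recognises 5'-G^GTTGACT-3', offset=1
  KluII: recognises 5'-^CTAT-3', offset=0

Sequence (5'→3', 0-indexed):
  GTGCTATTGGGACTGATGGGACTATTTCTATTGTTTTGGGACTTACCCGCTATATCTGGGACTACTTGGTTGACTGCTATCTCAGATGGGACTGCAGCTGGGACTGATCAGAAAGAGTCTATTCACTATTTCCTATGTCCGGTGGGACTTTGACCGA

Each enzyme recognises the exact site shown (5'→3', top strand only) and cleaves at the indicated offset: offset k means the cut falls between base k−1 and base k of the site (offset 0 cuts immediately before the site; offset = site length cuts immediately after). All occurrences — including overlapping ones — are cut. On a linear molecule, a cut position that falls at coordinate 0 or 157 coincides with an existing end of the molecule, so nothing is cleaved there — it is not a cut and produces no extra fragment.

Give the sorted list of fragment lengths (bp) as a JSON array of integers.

Site scan:
  GruIX (TGGGACT, off=1): starts [7, 16, 36, 56, 86, 98, 142] → cuts [8, 17, 37, 57, 87, 99, 143]
  OquVI (GGTTGACT, off=1): starts [67] → cuts [68]
  KluII (CTAT, off=0): starts [3, 21, 27, 49, 76, 118, 125, 132] → cuts [3, 21, 27, 49, 76, 118, 125, 132]

Pooled cuts: [3, 8, 17, 21, 27, 37, 49, 57, 68, 76, 87, 99, 118, 125, 132, 143]

Fragments:
  [0,3): 3 bp
  [3,8): 5 bp
  [8,17): 9 bp
  [17,21): 4 bp
  [21,27): 6 bp
  [27,37): 10 bp
  [37,49): 12 bp
  [49,57): 8 bp
  [57,68): 11 bp
  [68,76): 8 bp
  [76,87): 11 bp
  [87,99): 12 bp
  [99,118): 19 bp
  [118,125): 7 bp
  [125,132): 7 bp
  [132,143): 11 bp
  [143,157): 14 bp

[3,4,5,6,7,7,8,8,9,10,11,11,11,12,12,14,19]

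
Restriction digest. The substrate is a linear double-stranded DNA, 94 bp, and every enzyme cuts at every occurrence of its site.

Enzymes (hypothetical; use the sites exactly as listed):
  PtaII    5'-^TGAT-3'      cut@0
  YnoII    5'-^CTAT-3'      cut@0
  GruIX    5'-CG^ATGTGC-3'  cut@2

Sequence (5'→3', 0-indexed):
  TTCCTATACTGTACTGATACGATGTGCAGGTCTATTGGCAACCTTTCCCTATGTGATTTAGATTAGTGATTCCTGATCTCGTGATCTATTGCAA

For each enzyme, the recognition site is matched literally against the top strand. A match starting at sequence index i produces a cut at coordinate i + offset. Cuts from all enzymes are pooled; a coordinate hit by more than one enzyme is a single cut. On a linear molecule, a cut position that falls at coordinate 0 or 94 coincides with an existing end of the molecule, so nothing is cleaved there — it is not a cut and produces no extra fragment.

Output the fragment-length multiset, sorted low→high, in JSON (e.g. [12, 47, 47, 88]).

[3,4,5,7,7,8,9,10,11,13,17]

Per-enzyme occurrences:
  PtaII TGAT/0: at [14, 53, 66, 73, 81] ⇒ [14, 53, 66, 73, 81]
  YnoII CTAT/0: at [3, 31, 48, 85] ⇒ [3, 31, 48, 85]
  GruIX CGATGTGC/2: at [19] ⇒ [21]

All cut coordinates (distinct, sorted): [3, 14, 21, 31, 48, 53, 66, 73, 81, 85]

Fragments:
  [0,3): 3 bp
  [3,14): 11 bp
  [14,21): 7 bp
  [21,31): 10 bp
  [31,48): 17 bp
  [48,53): 5 bp
  [53,66): 13 bp
  [66,73): 7 bp
  [73,81): 8 bp
  [81,85): 4 bp
  [85,94): 9 bp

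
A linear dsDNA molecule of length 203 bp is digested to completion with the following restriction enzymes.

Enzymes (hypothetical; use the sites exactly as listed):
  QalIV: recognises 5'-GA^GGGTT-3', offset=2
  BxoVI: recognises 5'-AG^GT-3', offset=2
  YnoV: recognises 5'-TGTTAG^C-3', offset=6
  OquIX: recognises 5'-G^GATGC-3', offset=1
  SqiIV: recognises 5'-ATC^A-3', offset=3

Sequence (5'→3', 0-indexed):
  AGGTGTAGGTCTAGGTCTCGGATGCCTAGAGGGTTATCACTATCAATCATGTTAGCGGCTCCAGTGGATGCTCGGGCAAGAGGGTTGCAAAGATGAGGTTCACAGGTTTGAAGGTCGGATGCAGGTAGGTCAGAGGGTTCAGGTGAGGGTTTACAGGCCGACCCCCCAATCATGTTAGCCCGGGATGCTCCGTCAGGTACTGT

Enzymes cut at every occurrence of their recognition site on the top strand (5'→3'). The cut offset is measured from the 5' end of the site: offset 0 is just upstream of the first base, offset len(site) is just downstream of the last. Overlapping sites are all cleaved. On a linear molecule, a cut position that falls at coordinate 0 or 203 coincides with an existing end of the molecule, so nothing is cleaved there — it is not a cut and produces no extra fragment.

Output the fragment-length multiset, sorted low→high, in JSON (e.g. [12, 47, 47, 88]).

[2,4,4,4,4,5,6,6,6,6,6,7,7,7,7,8,8,8,8,10,11,13,15,16,25]

Site scan:
  QalIV (GAGGGTT, off=2): starts [28, 79, 132, 144] → cuts [30, 81, 134, 146]
  BxoVI (AGGT, off=2): starts [0, 6, 12, 95, 103, 111, 122, 126, 140, 194] → cuts [2, 8, 14, 97, 105, 113, 124, 128, 142, 196]
  YnoV (TGTTAGC, off=6): starts [49, 172] → cuts [55, 178]
  OquIX (GGATGC, off=1): starts [19, 65, 116, 182] → cuts [20, 66, 117, 183]
  SqiIV (ATCA, off=3): starts [35, 41, 45, 168] → cuts [38, 44, 48, 171]

All cut coordinates (distinct, sorted): [2, 8, 14, 20, 30, 38, 44, 48, 55, 66, 81, 97, 105, 113, 117, 124, 128, 134, 142, 146, 171, 178, 183, 196]

Fragment lengths:
  [0,2): 2 bp
  [2,8): 6 bp
  [8,14): 6 bp
  [14,20): 6 bp
  [20,30): 10 bp
  [30,38): 8 bp
  [38,44): 6 bp
  [44,48): 4 bp
  [48,55): 7 bp
  [55,66): 11 bp
  [66,81): 15 bp
  [81,97): 16 bp
  [97,105): 8 bp
  [105,113): 8 bp
  [113,117): 4 bp
  [117,124): 7 bp
  [124,128): 4 bp
  [128,134): 6 bp
  [134,142): 8 bp
  [142,146): 4 bp
  [146,171): 25 bp
  [171,178): 7 bp
  [178,183): 5 bp
  [183,196): 13 bp
  [196,203): 7 bp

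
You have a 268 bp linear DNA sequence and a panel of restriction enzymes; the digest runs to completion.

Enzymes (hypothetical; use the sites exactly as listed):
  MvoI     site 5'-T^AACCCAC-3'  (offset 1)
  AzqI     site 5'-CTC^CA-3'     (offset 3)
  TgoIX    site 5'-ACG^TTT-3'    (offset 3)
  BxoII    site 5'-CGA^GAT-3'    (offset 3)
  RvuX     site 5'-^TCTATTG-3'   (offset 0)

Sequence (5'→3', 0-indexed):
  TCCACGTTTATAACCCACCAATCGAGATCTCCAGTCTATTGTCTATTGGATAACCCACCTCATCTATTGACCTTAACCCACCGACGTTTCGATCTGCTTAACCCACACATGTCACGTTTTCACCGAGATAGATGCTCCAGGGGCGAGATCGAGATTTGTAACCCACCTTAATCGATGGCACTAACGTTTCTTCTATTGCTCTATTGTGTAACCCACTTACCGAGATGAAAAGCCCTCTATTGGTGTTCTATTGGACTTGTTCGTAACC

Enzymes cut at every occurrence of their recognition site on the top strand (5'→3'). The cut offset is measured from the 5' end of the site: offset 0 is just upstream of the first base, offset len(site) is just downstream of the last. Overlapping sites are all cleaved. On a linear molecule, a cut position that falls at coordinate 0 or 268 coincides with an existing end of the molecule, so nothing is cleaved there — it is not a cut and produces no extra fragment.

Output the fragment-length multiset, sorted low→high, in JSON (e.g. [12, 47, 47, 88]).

Scan for sites:
  MvoI (TAACCCAC, off=1): starts [10, 50, 73, 98, 158, 208] → cuts [11, 51, 74, 99, 159, 209]
  AzqI (CTCCA, off=3): starts [28, 134] → cuts [31, 137]
  TgoIX (ACGTTT, off=3): starts [3, 83, 113, 183] → cuts [6, 86, 116, 186]
  BxoII (CGAGAT, off=3): starts [22, 123, 143, 149, 220] → cuts [25, 126, 146, 152, 223]
  RvuX (TCTATTG, off=0): starts [34, 41, 62, 191, 199, 235, 246] → cuts [34, 41, 62, 191, 199, 235, 246]

Pooled cuts: [6, 11, 25, 31, 34, 41, 51, 62, 74, 86, 99, 116, 126, 137, 146, 152, 159, 186, 191, 199, 209, 223, 235, 246]

Fragment lengths:
  [0,6): 6 bp
  [6,11): 5 bp
  [11,25): 14 bp
  [25,31): 6 bp
  [31,34): 3 bp
  [34,41): 7 bp
  [41,51): 10 bp
  [51,62): 11 bp
  [62,74): 12 bp
  [74,86): 12 bp
  [86,99): 13 bp
  [99,116): 17 bp
  [116,126): 10 bp
  [126,137): 11 bp
  [137,146): 9 bp
  [146,152): 6 bp
  [152,159): 7 bp
  [159,186): 27 bp
  [186,191): 5 bp
  [191,199): 8 bp
  [199,209): 10 bp
  [209,223): 14 bp
  [223,235): 12 bp
  [235,246): 11 bp
  [246,268): 22 bp

[3,5,5,6,6,6,7,7,8,9,10,10,10,11,11,11,12,12,12,13,14,14,17,22,27]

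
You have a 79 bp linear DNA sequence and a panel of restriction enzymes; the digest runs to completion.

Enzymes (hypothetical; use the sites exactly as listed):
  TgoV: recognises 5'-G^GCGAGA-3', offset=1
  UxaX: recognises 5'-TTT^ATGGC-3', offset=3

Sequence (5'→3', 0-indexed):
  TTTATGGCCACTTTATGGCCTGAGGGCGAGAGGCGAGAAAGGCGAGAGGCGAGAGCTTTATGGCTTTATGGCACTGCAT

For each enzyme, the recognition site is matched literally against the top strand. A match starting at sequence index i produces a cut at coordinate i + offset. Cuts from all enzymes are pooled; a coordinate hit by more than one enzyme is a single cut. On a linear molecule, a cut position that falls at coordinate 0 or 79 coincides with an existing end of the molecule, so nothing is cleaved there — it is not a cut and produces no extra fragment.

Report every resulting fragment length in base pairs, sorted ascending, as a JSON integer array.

Per-enzyme occurrences:
  TgoV GGCGAGA/1: at [24, 31, 40, 47] ⇒ [25, 32, 41, 48]
  UxaX TTTATGGC/3: at [0, 11, 56, 64] ⇒ [3, 14, 59, 67]

Pooled cuts: [3, 14, 25, 32, 41, 48, 59, 67]

Fragments:
  [0,3): 3 bp
  [3,14): 11 bp
  [14,25): 11 bp
  [25,32): 7 bp
  [32,41): 9 bp
  [41,48): 7 bp
  [48,59): 11 bp
  [59,67): 8 bp
  [67,79): 12 bp

[3,7,7,8,9,11,11,11,12]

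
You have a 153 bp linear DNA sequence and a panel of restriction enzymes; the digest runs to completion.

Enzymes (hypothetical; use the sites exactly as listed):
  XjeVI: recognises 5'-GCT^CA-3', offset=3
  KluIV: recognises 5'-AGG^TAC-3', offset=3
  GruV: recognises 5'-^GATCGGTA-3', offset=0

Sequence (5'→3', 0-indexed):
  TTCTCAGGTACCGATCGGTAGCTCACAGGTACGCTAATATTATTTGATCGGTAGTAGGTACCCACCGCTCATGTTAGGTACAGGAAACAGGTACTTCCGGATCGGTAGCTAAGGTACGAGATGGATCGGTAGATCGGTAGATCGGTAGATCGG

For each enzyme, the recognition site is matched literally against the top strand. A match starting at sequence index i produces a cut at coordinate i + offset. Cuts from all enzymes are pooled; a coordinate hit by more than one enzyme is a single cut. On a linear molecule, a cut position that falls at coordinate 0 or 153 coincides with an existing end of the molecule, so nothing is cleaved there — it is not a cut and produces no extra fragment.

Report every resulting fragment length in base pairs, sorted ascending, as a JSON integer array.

[4,6,8,8,8,8,9,9,11,11,13,13,14,15,16]

Scan for sites:
  XjeVI GCTCA/3: at [20, 66] ⇒ [23, 69]
  KluIV AGGTAC/3: at [5, 26, 55, 75, 88, 111] ⇒ [8, 29, 58, 78, 91, 114]
  GruV GATCGGTA/0: at [12, 45, 99, 123, 131, 139] ⇒ [12, 45, 99, 123, 131, 139]

All cut coordinates (distinct, sorted): [8, 12, 23, 29, 45, 58, 69, 78, 91, 99, 114, 123, 131, 139]

Fragments:
  [0,8): 8 bp
  [8,12): 4 bp
  [12,23): 11 bp
  [23,29): 6 bp
  [29,45): 16 bp
  [45,58): 13 bp
  [58,69): 11 bp
  [69,78): 9 bp
  [78,91): 13 bp
  [91,99): 8 bp
  [99,114): 15 bp
  [114,123): 9 bp
  [123,131): 8 bp
  [131,139): 8 bp
  [139,153): 14 bp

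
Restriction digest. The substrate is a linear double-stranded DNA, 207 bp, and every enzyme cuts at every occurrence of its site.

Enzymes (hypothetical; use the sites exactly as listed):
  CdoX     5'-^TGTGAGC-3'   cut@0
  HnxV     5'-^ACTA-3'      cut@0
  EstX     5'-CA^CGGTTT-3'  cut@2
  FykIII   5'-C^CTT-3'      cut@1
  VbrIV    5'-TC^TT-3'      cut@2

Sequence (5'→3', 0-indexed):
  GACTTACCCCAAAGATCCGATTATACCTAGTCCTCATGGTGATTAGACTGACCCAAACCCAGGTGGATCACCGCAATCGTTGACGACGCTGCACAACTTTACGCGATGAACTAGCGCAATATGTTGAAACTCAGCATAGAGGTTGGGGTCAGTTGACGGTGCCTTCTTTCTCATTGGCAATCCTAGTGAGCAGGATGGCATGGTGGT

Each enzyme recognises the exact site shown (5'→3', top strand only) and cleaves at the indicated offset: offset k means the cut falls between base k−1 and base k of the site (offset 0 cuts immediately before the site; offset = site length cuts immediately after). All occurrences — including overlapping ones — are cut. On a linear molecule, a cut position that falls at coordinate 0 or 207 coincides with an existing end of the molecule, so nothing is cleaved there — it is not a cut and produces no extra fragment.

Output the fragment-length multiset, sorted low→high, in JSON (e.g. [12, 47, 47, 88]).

[4,41,53,109]

Site scan:
  CdoX (TGTGAGC, off=0): no sites
  HnxV ACTA/0: at [109] ⇒ [109]
  EstX (CACGGTTT, off=2): no sites
  FykIII CCTT/1: at [161] ⇒ [162]
  VbrIV TCTT/2: at [164] ⇒ [166]

Pooled cuts: [109, 162, 166]

Fragment lengths:
  [0,109): 109 bp
  [109,162): 53 bp
  [162,166): 4 bp
  [166,207): 41 bp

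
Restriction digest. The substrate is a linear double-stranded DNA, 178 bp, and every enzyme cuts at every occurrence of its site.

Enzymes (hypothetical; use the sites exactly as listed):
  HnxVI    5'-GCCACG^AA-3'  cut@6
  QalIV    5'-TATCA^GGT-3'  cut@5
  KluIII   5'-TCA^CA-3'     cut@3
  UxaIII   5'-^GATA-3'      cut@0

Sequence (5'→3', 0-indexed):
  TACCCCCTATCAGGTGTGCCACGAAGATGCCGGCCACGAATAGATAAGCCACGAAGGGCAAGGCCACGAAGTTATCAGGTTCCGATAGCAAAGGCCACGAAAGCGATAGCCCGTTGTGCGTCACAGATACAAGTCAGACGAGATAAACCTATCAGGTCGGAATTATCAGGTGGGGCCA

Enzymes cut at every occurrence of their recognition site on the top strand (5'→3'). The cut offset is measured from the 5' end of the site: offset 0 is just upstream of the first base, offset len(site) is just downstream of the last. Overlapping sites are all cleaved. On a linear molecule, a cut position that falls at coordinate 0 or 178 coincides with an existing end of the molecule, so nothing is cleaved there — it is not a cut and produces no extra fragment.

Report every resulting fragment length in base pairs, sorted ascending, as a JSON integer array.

Per-enzyme occurrences:
  HnxVI GCCACGAA/6: at [17, 32, 47, 62, 93] ⇒ [23, 38, 53, 68, 99]
  QalIV TATCAGGT/5: at [7, 72, 149, 163] ⇒ [12, 77, 154, 168]
  KluIII TCACA/3: at [120] ⇒ [123]
  UxaIII GATA/0: at [42, 83, 104, 125, 141] ⇒ [42, 83, 104, 125, 141]

Pooled cuts: [12, 23, 38, 42, 53, 68, 77, 83, 99, 104, 123, 125, 141, 154, 168]

Fragments:
  [0,12): 12 bp
  [12,23): 11 bp
  [23,38): 15 bp
  [38,42): 4 bp
  [42,53): 11 bp
  [53,68): 15 bp
  [68,77): 9 bp
  [77,83): 6 bp
  [83,99): 16 bp
  [99,104): 5 bp
  [104,123): 19 bp
  [123,125): 2 bp
  [125,141): 16 bp
  [141,154): 13 bp
  [154,168): 14 bp
  [168,178): 10 bp

[2,4,5,6,9,10,11,11,12,13,14,15,15,16,16,19]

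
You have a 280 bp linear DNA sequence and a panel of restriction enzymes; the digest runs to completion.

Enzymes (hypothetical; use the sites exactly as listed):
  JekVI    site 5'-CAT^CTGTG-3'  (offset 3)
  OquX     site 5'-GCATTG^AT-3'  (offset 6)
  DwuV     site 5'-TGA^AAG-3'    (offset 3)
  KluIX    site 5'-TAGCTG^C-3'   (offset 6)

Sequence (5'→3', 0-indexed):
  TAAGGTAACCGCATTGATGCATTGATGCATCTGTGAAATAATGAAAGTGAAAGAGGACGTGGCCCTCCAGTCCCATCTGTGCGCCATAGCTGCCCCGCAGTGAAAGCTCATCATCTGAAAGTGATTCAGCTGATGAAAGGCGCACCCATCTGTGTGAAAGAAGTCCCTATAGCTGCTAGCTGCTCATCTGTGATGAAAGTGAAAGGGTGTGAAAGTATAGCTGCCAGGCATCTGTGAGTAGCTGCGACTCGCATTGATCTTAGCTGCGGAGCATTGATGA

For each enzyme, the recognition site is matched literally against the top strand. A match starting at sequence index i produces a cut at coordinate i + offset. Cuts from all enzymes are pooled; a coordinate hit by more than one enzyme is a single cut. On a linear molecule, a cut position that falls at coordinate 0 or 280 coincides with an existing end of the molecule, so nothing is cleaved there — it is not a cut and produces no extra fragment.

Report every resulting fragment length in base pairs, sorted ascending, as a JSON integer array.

Scan for sites:
  JekVI (CATCTGTG, off=3): starts [27, 73, 146, 184, 228] → cuts [30, 76, 149, 187, 231]
  OquX (GCATTGAT, off=6): starts [10, 18, 250, 270] → cuts [16, 24, 256, 276]
  DwuV (TGAAAG, off=3): starts [41, 47, 100, 115, 133, 154, 193, 199, 209] → cuts [44, 50, 103, 118, 136, 157, 196, 202, 212]
  KluIX (TAGCTGC, off=6): starts [86, 169, 176, 217, 238, 260] → cuts [92, 175, 182, 223, 244, 266]

Pooled cuts: [16, 24, 30, 44, 50, 76, 92, 103, 118, 136, 149, 157, 175, 182, 187, 196, 202, 212, 223, 231, 244, 256, 266, 276]

Fragment lengths:
  [0,16): 16 bp
  [16,24): 8 bp
  [24,30): 6 bp
  [30,44): 14 bp
  [44,50): 6 bp
  [50,76): 26 bp
  [76,92): 16 bp
  [92,103): 11 bp
  [103,118): 15 bp
  [118,136): 18 bp
  [136,149): 13 bp
  [149,157): 8 bp
  [157,175): 18 bp
  [175,182): 7 bp
  [182,187): 5 bp
  [187,196): 9 bp
  [196,202): 6 bp
  [202,212): 10 bp
  [212,223): 11 bp
  [223,231): 8 bp
  [231,244): 13 bp
  [244,256): 12 bp
  [256,266): 10 bp
  [266,276): 10 bp
  [276,280): 4 bp

[4,5,6,6,6,7,8,8,8,9,10,10,10,11,11,12,13,13,14,15,16,16,18,18,26]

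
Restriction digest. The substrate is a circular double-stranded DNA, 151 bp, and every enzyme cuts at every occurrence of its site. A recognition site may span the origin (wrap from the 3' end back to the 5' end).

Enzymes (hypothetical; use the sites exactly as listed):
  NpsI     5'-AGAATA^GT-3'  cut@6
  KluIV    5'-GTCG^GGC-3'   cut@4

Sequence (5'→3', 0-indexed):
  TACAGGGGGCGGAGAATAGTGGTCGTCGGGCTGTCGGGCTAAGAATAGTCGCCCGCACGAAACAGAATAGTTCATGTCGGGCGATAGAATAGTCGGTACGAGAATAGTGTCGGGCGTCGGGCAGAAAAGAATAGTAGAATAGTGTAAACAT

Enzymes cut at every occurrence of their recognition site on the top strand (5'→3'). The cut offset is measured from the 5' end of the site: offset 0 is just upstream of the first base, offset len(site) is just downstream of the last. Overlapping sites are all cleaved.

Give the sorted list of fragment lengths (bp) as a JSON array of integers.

[6,7,8,8,10,10,11,12,14,15,22,28]

Per-enzyme occurrences:
  NpsI AGAATAGT/6: at [12, 41, 63, 85, 100, 127, 135] ⇒ [18, 47, 69, 91, 106, 133, 141]
  KluIV GTCGGGC/4: at [24, 32, 75, 108, 115] ⇒ [28, 36, 79, 112, 119]

Pooled cuts: [18, 28, 36, 47, 69, 79, 91, 106, 112, 119, 133, 141]

Fragment lengths:
  18→28: 10 bp
  28→36: 8 bp
  36→47: 11 bp
  47→69: 22 bp
  69→79: 10 bp
  79→91: 12 bp
  91→106: 15 bp
  106→112: 6 bp
  112→119: 7 bp
  119→133: 14 bp
  133→141: 8 bp
  141→18 (wrap): 151-141+18 = 28 bp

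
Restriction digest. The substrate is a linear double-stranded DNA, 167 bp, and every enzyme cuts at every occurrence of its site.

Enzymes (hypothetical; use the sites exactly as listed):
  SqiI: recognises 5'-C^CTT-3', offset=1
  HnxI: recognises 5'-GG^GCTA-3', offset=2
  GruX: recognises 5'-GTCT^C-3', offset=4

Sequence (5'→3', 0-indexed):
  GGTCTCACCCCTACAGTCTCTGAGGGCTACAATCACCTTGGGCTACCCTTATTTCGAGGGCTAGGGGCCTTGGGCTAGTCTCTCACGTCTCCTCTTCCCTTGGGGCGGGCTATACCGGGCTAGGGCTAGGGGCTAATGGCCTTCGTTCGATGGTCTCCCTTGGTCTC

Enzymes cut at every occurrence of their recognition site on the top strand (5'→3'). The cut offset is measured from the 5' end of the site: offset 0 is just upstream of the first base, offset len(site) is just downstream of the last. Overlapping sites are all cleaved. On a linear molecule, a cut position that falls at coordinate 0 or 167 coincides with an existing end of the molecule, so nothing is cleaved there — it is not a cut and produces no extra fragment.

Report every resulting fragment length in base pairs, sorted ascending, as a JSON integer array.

[1,2,5,5,5,6,6,6,7,8,8,8,9,9,9,10,10,11,12,14,16]

Site scan:
  SqiI CCTT/1: at [35, 46, 67, 97, 139, 157] ⇒ [36, 47, 68, 98, 140, 158]
  HnxI GGGCTA/2: at [23, 39, 57, 71, 106, 116, 122, 129] ⇒ [25, 41, 59, 73, 108, 118, 124, 131]
  GruX GTCTC/4: at [1, 15, 77, 86, 152, 162] ⇒ [5, 19, 81, 90, 156, 166]

Pooled cuts: [5, 19, 25, 36, 41, 47, 59, 68, 73, 81, 90, 98, 108, 118, 124, 131, 140, 156, 158, 166]

Fragment lengths:
  [0,5): 5 bp
  [5,19): 14 bp
  [19,25): 6 bp
  [25,36): 11 bp
  [36,41): 5 bp
  [41,47): 6 bp
  [47,59): 12 bp
  [59,68): 9 bp
  [68,73): 5 bp
  [73,81): 8 bp
  [81,90): 9 bp
  [90,98): 8 bp
  [98,108): 10 bp
  [108,118): 10 bp
  [118,124): 6 bp
  [124,131): 7 bp
  [131,140): 9 bp
  [140,156): 16 bp
  [156,158): 2 bp
  [158,166): 8 bp
  [166,167): 1 bp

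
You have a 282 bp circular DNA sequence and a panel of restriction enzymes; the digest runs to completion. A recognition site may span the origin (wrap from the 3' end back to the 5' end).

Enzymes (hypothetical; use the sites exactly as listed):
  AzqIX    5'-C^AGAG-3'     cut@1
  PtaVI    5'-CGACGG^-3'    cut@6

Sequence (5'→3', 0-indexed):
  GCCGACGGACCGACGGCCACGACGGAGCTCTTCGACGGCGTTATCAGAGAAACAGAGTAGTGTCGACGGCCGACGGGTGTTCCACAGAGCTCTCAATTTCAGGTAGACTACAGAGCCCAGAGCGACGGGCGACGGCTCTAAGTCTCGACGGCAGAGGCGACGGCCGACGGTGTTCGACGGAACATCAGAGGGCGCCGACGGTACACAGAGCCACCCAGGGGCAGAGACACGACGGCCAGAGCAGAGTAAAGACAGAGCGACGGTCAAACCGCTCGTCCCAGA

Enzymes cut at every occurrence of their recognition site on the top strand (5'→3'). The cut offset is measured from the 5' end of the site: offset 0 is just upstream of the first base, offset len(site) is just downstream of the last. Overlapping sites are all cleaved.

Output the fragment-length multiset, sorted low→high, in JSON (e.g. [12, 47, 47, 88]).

Per-enzyme occurrences:
  AzqIX (CAGAG, off=1): starts [44, 52, 84, 110, 117, 151, 185, 205, 221, 236, 241, 252, 278] → cuts [45, 53, 85, 111, 118, 152, 186, 206, 222, 237, 242, 253, 279]
  PtaVI (CGACGG, off=6): starts [2, 10, 19, 32, 63, 70, 122, 129, 145, 157, 164, 174, 195, 229, 257] → cuts [8, 16, 25, 38, 69, 76, 128, 135, 151, 163, 170, 180, 201, 235, 263]

Pooled cuts: [8, 16, 25, 38, 45, 53, 69, 76, 85, 111, 118, 128, 135, 151, 152, 163, 170, 180, 186, 201, 206, 222, 235, 237, 242, 253, 263, 279]

Fragment lengths:
  8→16: 8 bp
  16→25: 9 bp
  25→38: 13 bp
  38→45: 7 bp
  45→53: 8 bp
  53→69: 16 bp
  69→76: 7 bp
  76→85: 9 bp
  85→111: 26 bp
  111→118: 7 bp
  118→128: 10 bp
  128→135: 7 bp
  135→151: 16 bp
  151→152: 1 bp
  152→163: 11 bp
  163→170: 7 bp
  170→180: 10 bp
  180→186: 6 bp
  186→201: 15 bp
  201→206: 5 bp
  206→222: 16 bp
  222→235: 13 bp
  235→237: 2 bp
  237→242: 5 bp
  242→253: 11 bp
  253→263: 10 bp
  263→279: 16 bp
  279→8 (wrap): 282-279+8 = 11 bp

[1,2,5,5,6,7,7,7,7,7,8,8,9,9,10,10,10,11,11,11,13,13,15,16,16,16,16,26]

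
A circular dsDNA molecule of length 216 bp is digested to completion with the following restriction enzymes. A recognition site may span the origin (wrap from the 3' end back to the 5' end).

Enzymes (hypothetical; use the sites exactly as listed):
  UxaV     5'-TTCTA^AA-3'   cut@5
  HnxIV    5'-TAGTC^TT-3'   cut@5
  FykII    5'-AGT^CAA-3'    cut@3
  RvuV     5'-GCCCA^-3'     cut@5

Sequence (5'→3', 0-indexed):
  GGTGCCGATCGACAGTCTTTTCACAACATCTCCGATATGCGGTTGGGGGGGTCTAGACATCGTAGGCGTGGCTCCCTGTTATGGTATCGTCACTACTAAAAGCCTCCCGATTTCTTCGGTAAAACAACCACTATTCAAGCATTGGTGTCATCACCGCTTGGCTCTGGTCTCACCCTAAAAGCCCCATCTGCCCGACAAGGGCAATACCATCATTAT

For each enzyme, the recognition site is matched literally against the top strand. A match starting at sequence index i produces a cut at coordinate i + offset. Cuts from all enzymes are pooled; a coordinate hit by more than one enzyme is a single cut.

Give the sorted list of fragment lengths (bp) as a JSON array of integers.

Site scan:
  UxaV (TTCTAAA, off=5): no sites
  HnxIV (TAGTCTT, off=5): no sites
  FykII (AGTCAA, off=3): no sites
  RvuV (GCCCA, off=5): no sites

All cut coordinates (distinct, sorted): ∅

Fragment lengths:
  no cuts → one circular fragment of 216 bp

[216]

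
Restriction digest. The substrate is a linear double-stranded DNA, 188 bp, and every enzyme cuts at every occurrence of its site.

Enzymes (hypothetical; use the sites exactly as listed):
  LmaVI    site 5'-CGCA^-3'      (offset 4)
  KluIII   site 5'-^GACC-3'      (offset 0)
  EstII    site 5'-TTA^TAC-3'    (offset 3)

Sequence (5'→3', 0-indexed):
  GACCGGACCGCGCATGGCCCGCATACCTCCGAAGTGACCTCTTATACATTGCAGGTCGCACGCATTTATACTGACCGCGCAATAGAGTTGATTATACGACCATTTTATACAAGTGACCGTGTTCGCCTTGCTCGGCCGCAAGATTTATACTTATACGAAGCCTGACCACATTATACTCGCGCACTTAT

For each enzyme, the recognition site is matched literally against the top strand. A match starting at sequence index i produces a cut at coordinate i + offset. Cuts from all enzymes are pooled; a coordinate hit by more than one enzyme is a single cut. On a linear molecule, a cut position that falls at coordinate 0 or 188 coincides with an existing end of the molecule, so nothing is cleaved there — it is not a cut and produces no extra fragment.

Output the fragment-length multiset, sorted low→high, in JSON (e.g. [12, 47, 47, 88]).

[3,4,4,4,5,5,6,7,7,9,9,9,9,10,10,10,10,12,13,16,26]

Scan for sites:
  LmaVI CGCA/4: at [10, 19, 56, 60, 77, 136, 179] ⇒ [14, 23, 60, 64, 81, 140, 183]
  KluIII GACC/0: at [0, 5, 35, 72, 97, 114, 163] ⇒ [5, 35, 72, 97, 114, 163] (position 0 is a terminus of the linear molecule — no cut)
  EstII TTATAC/3: at [41, 65, 91, 104, 144, 150, 170] ⇒ [44, 68, 94, 107, 147, 153, 173]

All cut coordinates (distinct, sorted): [5, 14, 23, 35, 44, 60, 64, 68, 72, 81, 94, 97, 107, 114, 140, 147, 153, 163, 173, 183]

Fragments:
  [0,5): 5 bp
  [5,14): 9 bp
  [14,23): 9 bp
  [23,35): 12 bp
  [35,44): 9 bp
  [44,60): 16 bp
  [60,64): 4 bp
  [64,68): 4 bp
  [68,72): 4 bp
  [72,81): 9 bp
  [81,94): 13 bp
  [94,97): 3 bp
  [97,107): 10 bp
  [107,114): 7 bp
  [114,140): 26 bp
  [140,147): 7 bp
  [147,153): 6 bp
  [153,163): 10 bp
  [163,173): 10 bp
  [173,183): 10 bp
  [183,188): 5 bp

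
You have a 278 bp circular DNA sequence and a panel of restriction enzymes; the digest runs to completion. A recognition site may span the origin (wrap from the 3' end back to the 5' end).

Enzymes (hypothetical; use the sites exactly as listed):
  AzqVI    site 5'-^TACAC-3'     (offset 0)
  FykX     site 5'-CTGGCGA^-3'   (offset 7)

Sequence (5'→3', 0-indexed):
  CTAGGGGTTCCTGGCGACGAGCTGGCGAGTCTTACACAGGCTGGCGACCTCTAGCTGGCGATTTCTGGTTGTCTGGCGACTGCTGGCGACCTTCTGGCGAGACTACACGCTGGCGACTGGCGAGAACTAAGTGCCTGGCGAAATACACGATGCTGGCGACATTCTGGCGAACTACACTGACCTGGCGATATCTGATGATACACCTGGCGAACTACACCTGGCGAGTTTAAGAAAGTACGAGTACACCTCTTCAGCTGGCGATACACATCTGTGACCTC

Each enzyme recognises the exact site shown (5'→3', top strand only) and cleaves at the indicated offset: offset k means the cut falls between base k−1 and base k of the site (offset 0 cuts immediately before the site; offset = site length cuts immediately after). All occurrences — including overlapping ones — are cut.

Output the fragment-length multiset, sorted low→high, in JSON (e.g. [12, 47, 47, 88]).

Per-enzyme occurrences:
  AzqVI TACAC/0: at [32, 103, 143, 172, 198, 212, 241, 261] ⇒ [32, 103, 143, 172, 198, 212, 241, 261]
  FykX CTGGCGA/7: at [10, 21, 40, 54, 72, 82, 93, 109, 116, 134, 152, 163, 181, 203, 217, 254] ⇒ [17, 28, 47, 61, 79, 89, 100, 116, 123, 141, 159, 170, 188, 210, 224, 261]

Pooled cuts: [17, 28, 32, 47, 61, 79, 89, 100, 103, 116, 123, 141, 143, 159, 170, 172, 188, 198, 210, 212, 224, 241, 261]

Fragment lengths:
  17→28: 11 bp
  28→32: 4 bp
  32→47: 15 bp
  47→61: 14 bp
  61→79: 18 bp
  79→89: 10 bp
  89→100: 11 bp
  100→103: 3 bp
  103→116: 13 bp
  116→123: 7 bp
  123→141: 18 bp
  141→143: 2 bp
  143→159: 16 bp
  159→170: 11 bp
  170→172: 2 bp
  172→188: 16 bp
  188→198: 10 bp
  198→210: 12 bp
  210→212: 2 bp
  212→224: 12 bp
  224→241: 17 bp
  241→261: 20 bp
  261→17 (wrap): 278-261+17 = 34 bp

[2,2,2,3,4,7,10,10,11,11,11,12,12,13,14,15,16,16,17,18,18,20,34]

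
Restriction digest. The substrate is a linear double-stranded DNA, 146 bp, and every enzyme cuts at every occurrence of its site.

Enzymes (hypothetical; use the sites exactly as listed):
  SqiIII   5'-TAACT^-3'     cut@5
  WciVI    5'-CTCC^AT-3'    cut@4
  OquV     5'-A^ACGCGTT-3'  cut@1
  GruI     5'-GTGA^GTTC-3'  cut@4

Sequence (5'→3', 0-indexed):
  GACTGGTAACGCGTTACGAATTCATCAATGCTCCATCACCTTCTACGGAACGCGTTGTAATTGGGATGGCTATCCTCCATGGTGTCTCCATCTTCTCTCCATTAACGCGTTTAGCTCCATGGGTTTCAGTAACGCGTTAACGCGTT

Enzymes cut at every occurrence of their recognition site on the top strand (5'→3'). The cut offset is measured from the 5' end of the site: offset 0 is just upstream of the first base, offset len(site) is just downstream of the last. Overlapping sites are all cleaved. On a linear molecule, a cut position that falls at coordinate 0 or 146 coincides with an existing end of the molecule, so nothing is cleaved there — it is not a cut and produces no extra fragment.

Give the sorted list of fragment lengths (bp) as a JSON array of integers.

Scan for sites:
  SqiIII (TAACT, off=5): no sites
  WciVI CTCCAT/4: at [30, 74, 85, 96, 114] ⇒ [34, 78, 89, 100, 118]
  OquV AACGCGTT/1: at [7, 48, 103, 130, 138] ⇒ [8, 49, 104, 131, 139]
  GruI (GTGAGTTC, off=4): no sites

All cut coordinates (distinct, sorted): [8, 34, 49, 78, 89, 100, 104, 118, 131, 139]

Fragments:
  [0,8): 8 bp
  [8,34): 26 bp
  [34,49): 15 bp
  [49,78): 29 bp
  [78,89): 11 bp
  [89,100): 11 bp
  [100,104): 4 bp
  [104,118): 14 bp
  [118,131): 13 bp
  [131,139): 8 bp
  [139,146): 7 bp

[4,7,8,8,11,11,13,14,15,26,29]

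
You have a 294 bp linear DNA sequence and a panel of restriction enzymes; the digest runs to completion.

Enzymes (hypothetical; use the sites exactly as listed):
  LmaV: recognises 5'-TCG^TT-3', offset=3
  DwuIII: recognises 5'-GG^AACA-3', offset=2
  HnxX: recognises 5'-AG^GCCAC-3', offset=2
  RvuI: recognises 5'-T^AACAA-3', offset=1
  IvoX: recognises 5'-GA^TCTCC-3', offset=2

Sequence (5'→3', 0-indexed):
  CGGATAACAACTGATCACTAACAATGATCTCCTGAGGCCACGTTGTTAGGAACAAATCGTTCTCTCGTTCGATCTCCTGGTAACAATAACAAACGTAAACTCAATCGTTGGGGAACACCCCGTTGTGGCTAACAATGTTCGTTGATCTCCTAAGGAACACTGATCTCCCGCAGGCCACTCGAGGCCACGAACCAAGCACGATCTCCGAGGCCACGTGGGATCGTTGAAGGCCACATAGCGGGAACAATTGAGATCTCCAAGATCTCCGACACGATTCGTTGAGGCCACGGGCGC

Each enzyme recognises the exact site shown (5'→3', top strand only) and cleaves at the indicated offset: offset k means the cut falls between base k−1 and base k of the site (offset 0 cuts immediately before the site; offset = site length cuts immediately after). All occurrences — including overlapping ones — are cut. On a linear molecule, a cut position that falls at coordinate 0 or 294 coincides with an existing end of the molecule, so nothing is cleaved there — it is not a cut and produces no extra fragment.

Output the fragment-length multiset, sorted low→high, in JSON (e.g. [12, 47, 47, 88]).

[4,5,5,5,6,6,6,8,8,8,8,9,9,9,9,10,10,10,11,11,11,13,14,14,14,16,17,18,20]

Site scan:
  LmaV (TCGTT, off=3): starts [56, 64, 104, 138, 220, 275] → cuts [59, 67, 107, 141, 223, 278]
  DwuIII (GGAACA, off=2): starts [48, 111, 153, 240] → cuts [50, 113, 155, 242]
  HnxX (AGGCCAC, off=2): starts [34, 171, 181, 207, 227, 281] → cuts [36, 173, 183, 209, 229, 283]
  RvuI (TAACAA, off=1): starts [4, 18, 80, 86, 129] → cuts [5, 19, 81, 87, 130]
  IvoX (GATCTCC, off=2): starts [25, 70, 143, 161, 199, 251, 260] → cuts [27, 72, 145, 163, 201, 253, 262]

Pooled cuts: [5, 19, 27, 36, 50, 59, 67, 72, 81, 87, 107, 113, 130, 141, 145, 155, 163, 173, 183, 201, 209, 223, 229, 242, 253, 262, 278, 283]

Fragment lengths:
  [0,5): 5 bp
  [5,19): 14 bp
  [19,27): 8 bp
  [27,36): 9 bp
  [36,50): 14 bp
  [50,59): 9 bp
  [59,67): 8 bp
  [67,72): 5 bp
  [72,81): 9 bp
  [81,87): 6 bp
  [87,107): 20 bp
  [107,113): 6 bp
  [113,130): 17 bp
  [130,141): 11 bp
  [141,145): 4 bp
  [145,155): 10 bp
  [155,163): 8 bp
  [163,173): 10 bp
  [173,183): 10 bp
  [183,201): 18 bp
  [201,209): 8 bp
  [209,223): 14 bp
  [223,229): 6 bp
  [229,242): 13 bp
  [242,253): 11 bp
  [253,262): 9 bp
  [262,278): 16 bp
  [278,283): 5 bp
  [283,294): 11 bp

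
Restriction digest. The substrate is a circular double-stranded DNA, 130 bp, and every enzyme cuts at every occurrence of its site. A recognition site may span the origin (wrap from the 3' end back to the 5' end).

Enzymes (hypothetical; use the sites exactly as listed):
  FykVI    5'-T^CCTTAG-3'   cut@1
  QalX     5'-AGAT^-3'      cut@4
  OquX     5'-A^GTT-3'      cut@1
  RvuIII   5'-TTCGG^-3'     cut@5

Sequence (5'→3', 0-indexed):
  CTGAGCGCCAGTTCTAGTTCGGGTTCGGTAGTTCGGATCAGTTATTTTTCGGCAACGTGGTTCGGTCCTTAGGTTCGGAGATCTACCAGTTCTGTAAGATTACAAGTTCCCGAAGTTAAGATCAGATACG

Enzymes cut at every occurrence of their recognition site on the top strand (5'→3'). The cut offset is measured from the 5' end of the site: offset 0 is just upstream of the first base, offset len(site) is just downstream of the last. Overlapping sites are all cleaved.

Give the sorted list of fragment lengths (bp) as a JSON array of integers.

Scan for sites:
  FykVI (TCCTTAG, off=1): starts [65] → cuts [66]
  QalX (AGAT, off=4): starts [78, 96, 118, 123] → cuts [82, 100, 122, 127]
  OquX (AGTT, off=1): starts [9, 15, 29, 39, 87, 104, 113] → cuts [10, 16, 30, 40, 88, 105, 114]
  RvuIII (TTCGG, off=5): starts [17, 23, 31, 47, 60, 73] → cuts [22, 28, 36, 52, 65, 78]

All cut coordinates (distinct, sorted): [10, 16, 22, 28, 30, 36, 40, 52, 65, 66, 78, 82, 88, 100, 105, 114, 122, 127]

Fragment lengths:
  10→16: 6 bp
  16→22: 6 bp
  22→28: 6 bp
  28→30: 2 bp
  30→36: 6 bp
  36→40: 4 bp
  40→52: 12 bp
  52→65: 13 bp
  65→66: 1 bp
  66→78: 12 bp
  78→82: 4 bp
  82→88: 6 bp
  88→100: 12 bp
  100→105: 5 bp
  105→114: 9 bp
  114→122: 8 bp
  122→127: 5 bp
  127→10 (wrap): 130-127+10 = 13 bp

[1,2,4,4,5,5,6,6,6,6,6,8,9,12,12,12,13,13]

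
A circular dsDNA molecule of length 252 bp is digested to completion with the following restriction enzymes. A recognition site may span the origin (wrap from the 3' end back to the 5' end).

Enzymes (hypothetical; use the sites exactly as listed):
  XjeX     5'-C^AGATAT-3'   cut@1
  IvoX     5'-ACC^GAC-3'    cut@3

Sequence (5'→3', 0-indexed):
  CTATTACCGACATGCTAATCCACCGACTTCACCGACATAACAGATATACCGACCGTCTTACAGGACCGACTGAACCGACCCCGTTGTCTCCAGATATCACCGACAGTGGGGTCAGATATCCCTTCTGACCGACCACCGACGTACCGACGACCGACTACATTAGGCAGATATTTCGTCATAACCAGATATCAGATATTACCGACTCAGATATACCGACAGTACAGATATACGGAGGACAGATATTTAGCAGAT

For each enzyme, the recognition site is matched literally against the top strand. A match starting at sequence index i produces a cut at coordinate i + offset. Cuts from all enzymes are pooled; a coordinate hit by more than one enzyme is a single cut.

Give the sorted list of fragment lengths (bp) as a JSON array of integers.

[5,7,7,7,8,8,8,9,9,9,9,10,10,12,13,15,15,16,17,17,18,23]

Site scan:
  XjeX CAGATAT/1: at [40, 90, 112, 164, 182, 189, 204, 221, 236] ⇒ [41, 91, 113, 165, 183, 190, 205, 222, 237]
  IvoX ACCGAC/3: at [5, 21, 30, 47, 64, 73, 98, 127, 134, 142, 149, 197, 211] ⇒ [8, 24, 33, 50, 67, 76, 101, 130, 137, 145, 152, 200, 214]

All cut coordinates (distinct, sorted): [8, 24, 33, 41, 50, 67, 76, 91, 101, 113, 130, 137, 145, 152, 165, 183, 190, 200, 205, 214, 222, 237]

Fragments:
  8→24: 16 bp
  24→33: 9 bp
  33→41: 8 bp
  41→50: 9 bp
  50→67: 17 bp
  67→76: 9 bp
  76→91: 15 bp
  91→101: 10 bp
  101→113: 12 bp
  113→130: 17 bp
  130→137: 7 bp
  137→145: 8 bp
  145→152: 7 bp
  152→165: 13 bp
  165→183: 18 bp
  183→190: 7 bp
  190→200: 10 bp
  200→205: 5 bp
  205→214: 9 bp
  214→222: 8 bp
  222→237: 15 bp
  237→8 (wrap): 252-237+8 = 23 bp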